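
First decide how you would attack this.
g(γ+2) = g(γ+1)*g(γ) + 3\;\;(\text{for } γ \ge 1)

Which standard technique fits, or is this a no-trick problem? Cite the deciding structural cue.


Best approach: no special technique — the map from one term to the next is curved, not linear, so linear closed-form machinery does not attach.


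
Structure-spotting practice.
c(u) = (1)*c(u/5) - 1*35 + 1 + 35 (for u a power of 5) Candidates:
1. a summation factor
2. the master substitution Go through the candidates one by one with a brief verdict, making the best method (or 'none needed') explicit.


Verdict: the master substitution — treat m = log base 5 of u as the new clock: one recursion step advances m by one while u scales by 5.
- a summation factor: a divided-index call is outside the fixed-shift first-order family a summation factor normalizes.
- the master substitution — a fit — the right tool for this form.


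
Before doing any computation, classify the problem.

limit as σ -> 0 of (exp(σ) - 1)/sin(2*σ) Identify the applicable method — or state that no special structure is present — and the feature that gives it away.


Verdict: l'Hôpital's rule (0/0) — both numerator and denominator vanish at 0: the genuine 0/0 indeterminate that l'Hôpital exists for. One could equally expand both pieces locally and compare leading terms; the rule does that in one stroke.


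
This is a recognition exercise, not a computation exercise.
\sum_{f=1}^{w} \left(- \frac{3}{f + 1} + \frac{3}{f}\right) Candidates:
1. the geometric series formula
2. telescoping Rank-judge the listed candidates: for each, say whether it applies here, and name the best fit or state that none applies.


Verdict: telescoping — spot the paired structure — each term adds \frac{3}{f} and subtracts its successor value, which the next term restores: the definition of a telescoping chain.
- the geometric series formula — no single multiplier carries one term to the next throughout the sum.
- telescoping: applies; the problem has the shape this method handles.


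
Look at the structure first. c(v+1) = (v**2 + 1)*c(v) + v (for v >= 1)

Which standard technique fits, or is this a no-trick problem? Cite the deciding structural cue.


Verdict: a summation factor — with the index-dependent coefficient v**2 + 1, dividing by the cumulative product turns the left side into a pure difference.


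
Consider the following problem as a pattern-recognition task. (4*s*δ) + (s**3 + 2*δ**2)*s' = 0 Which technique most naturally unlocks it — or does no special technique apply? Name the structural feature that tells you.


Method: the exact-equation method — check exactness first: here it holds (4*s*δ, s**3 + 2*δ**2 have matching cross partials), so no integrating factor is needed.


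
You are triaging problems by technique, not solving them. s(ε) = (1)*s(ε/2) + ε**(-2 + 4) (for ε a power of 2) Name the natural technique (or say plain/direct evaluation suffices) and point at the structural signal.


Verdict: the master substitution — the argument contracts 2-fold per step: reindex ε exponentially and solve the linear recurrence in the new index.


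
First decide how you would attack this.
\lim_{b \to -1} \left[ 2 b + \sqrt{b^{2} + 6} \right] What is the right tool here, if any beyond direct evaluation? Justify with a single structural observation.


Diagnosis: no special technique — the expression is continuous at -1 — substitute and evaluate; no indeterminate form appears.


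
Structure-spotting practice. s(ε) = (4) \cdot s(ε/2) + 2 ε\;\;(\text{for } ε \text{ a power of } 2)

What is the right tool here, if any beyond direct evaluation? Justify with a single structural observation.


Verdict: the master substitution — treat m = log base 2 of ε as the new clock: one recursion step advances m by one while ε scales by 2.


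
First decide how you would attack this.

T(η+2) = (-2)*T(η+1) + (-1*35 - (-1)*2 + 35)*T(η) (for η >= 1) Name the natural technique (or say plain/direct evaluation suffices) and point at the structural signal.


Method: the characteristic-root method — this is the constant-coefficient homogeneous case — the whole solution in η reduces to a polynomial's roots.


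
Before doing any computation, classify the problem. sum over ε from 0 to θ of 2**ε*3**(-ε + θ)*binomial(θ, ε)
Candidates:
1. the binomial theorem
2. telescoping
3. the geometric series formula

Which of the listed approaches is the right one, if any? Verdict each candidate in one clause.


Best approach: the binomial theorem — the binomial coefficients weight matched powers of 2 and 3, which is exactly the expansion of a binomial power.
- the binomial theorem — yes, a natural case for it.
- telescoping — computed from the summand as displayed, the partial sums build up without the pairwise collapse telescoping exploits.
- the geometric series formula — dividing successive terms gives an index-dependent quantity, not a constant.


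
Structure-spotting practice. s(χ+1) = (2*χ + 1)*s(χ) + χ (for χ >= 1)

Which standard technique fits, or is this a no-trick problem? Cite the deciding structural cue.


Verdict: a summation factor — normalize by the running product of 2*χ + 1: the left side becomes a difference, and differences sum.


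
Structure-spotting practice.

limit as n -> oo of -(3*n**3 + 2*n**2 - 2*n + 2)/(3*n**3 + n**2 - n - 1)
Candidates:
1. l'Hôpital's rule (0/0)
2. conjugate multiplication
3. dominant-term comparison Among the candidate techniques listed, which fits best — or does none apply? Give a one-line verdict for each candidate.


Method: dominant-term comparison — divide through by the highest power of n; every lower-order term dies and the dominant terms decide the limit.
- l'Hôpital's rule (0/0) — as a single quotient the expression runs to ∞/∞ at the limit point — an at-infinity form of the rule would apply, though the leading-growth comparison is the direct reading.
- conjugate multiplication: the conjugate move applies to radical differences, which this is not.
- dominant-term comparison: applies; the problem has the shape this method handles.


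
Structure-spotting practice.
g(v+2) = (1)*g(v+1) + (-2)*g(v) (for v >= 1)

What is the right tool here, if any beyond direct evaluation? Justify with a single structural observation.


Verdict: the characteristic-root method — constant coefficients and linearity mean the ansatz r^v reduces it to solving the characteristic polynomial.


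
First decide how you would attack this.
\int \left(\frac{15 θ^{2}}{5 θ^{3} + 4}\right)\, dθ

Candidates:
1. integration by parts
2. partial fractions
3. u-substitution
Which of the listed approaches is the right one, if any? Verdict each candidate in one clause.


Technique: u-substitution — viewed as a product, the integrand is a composition evaluated at 5 θ^{3} + 4 times (a constant multiple of) that inner expression's derivative, so u = 5 θ^{3} + 4 makes it elementary.
- integration by parts: the nonconstant-polynomial-times-standard-kernel pattern (an exp, sine, cosine, or logarithm partner) is absent.
- partial fractions — the denominator is irreducible over the rationals — no rational-coefficient split into simpler fractions exists.
- u-substitution — yes, a natural case for it.


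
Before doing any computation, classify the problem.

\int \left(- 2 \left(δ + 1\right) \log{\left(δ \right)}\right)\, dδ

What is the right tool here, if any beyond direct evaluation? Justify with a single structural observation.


Technique: integration by parts — the presence of \log{\left(δ \right)} against a polynomial factor is the standard differentiate-the-log setup.


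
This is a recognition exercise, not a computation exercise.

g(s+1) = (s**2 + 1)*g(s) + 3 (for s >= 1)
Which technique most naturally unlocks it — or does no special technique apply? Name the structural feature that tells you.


Verdict: a summation factor — because the multiplier s**2 + 1 is index-dependent, divide through by its running product and sum the resulting differences.


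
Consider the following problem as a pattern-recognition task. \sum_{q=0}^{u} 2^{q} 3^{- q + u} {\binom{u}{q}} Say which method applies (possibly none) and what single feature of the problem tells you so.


Method: the binomial theorem — the binomial coefficients weight matched powers of 2 and 3, which is exactly the expansion of a binomial power.


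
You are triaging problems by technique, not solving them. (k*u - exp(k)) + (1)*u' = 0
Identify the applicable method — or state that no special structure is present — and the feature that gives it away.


Best approach: a linear integrating factor — arrange it as u' + k·u = (the forcing term) and the integrating factor does the rest.


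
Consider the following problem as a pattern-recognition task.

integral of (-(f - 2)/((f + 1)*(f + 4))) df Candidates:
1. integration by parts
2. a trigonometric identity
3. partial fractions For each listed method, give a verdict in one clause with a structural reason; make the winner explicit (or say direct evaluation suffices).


Best approach: partial fractions — a proper rational integrand whose denominator splits into simpler factors — decompose into partial fractions first.
- integration by parts: there is no nonconstant-polynomial-times-kernel split with an exp, sine, cosine (degree-1 argument), or logarithm partner.
- a trigonometric identity: with no trigonometric functions present, identity rewriting has no target.
- partial fractions — yes — fits the structure here.


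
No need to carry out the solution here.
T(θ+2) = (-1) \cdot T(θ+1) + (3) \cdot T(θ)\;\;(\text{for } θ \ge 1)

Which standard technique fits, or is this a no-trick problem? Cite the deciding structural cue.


Best approach: the characteristic-root method — the recurrence is linear and homogeneous with constant coefficients, so the ansatz r^θ turns it into a polynomial equation for r.


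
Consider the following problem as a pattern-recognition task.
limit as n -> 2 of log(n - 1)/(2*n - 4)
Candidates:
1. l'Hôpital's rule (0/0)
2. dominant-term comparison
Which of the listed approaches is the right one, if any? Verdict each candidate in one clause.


Best approach: l'Hôpital's rule (0/0) — the 0/0 form at 2 is the signature situation for l'Hôpital's rule. A first-order expansion at the point is an equally standard path; the rule packages it.
- l'Hôpital's rule (0/0) — applicable, and directly so.
- dominant-term comparison: no dominant-degree comparison decides it.


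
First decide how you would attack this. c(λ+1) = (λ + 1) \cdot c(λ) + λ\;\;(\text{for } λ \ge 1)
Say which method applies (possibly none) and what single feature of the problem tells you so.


Technique: a summation factor — rescale the sequence by the product of the weights λ + 1 so far — the recurrence collapses to a plain running sum.


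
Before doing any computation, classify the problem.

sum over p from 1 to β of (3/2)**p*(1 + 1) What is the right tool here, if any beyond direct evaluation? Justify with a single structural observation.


Verdict: the geometric series formula — each summand is the previous one scaled by 3/2; that constant multiplier is itself the geometric structure.


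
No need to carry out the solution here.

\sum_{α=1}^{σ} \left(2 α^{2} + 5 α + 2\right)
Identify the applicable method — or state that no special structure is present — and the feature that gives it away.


Best approach: no special technique — nothing telescopes and nothing is geometric; polynomial terms in α sum term by term.


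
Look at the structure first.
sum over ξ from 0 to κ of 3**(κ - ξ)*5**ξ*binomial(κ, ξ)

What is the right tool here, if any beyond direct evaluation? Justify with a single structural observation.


Method: the binomial theorem — the summand is term ξ of a binomial expansion in 5 and 3; the whole sum is a single power.


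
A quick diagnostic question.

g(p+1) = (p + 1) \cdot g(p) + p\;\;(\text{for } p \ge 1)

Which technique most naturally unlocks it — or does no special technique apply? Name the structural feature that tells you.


Best approach: a summation factor — rescale the sequence by the product of the weights p + 1 so far — the recurrence collapses to a plain running sum.


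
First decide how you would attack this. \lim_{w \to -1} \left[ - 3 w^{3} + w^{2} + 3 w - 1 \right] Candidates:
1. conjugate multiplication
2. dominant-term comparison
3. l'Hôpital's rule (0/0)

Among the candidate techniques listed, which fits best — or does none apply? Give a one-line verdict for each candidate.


Technique: no special technique — the expression is continuous at the evaluation point — substitute directly; no indeterminate form appears.
- conjugate multiplication — no divergent radical difference is present for a conjugate pair to cancel.
- dominant-term comparison: no dominant power emerges to decide the limit by degree comparison.
- l'Hôpital's rule (0/0): evaluation at the point is determinate, so the rule has nothing to repair.


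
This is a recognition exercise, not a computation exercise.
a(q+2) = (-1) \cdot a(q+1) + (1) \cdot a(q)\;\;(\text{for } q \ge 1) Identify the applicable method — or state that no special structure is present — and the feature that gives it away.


Verdict: the characteristic-root method — the recurrence is linear and homogeneous with constant coefficients, so the ansatz r^q turns it into a polynomial equation for r.


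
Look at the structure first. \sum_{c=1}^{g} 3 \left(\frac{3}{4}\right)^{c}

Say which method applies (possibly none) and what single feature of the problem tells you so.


Diagnosis: the geometric series formula — consecutive terms stand in a fixed index-free ratio — the geometric sum formula closes it.


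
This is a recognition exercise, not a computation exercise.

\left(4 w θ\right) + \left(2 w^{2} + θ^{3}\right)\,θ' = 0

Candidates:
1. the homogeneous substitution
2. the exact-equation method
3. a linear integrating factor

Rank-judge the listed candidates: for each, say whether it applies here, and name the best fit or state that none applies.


Method: the exact-equation method — the cross partial derivatives of 4 w θ and 2 w^{2} + θ^{3} agree, so the left side is the total differential of one potential in w and θ.
- the homogeneous substitution: the ratio of the variables does not determine the slope.
- the exact-equation method: applies; the problem has the shape this method handles.
- a linear integrating factor: a nonlinear term in the unknown puts this outside the integrating-factor template.


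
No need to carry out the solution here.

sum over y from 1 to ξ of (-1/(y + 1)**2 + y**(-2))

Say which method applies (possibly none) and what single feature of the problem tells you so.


Best approach: telescoping — consecutive terms evaluate one function at adjacent indices (y**(-2) is its current value): one term's tail is the next term's head, so the chain collapses.


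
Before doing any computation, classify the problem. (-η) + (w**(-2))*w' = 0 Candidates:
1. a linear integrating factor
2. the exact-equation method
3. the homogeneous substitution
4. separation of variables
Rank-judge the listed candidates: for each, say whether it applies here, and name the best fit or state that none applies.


Best approach: separation of variables — one side of the product carries the independent variable, the other the unknown — the textbook separation shape.
- a linear integrating factor: the unknown enters nonlinearly (through a power, a denominator, or a transcendental function), which the linear integrating-factor recipe cannot absorb as-is — any repair would come from a preliminary substitution, not the factor.
- the exact-equation method: any potential here is of the trivial single-variable kind; the exact method earns its name only with genuine cross terms.
- the homogeneous substitution — the slope is not a function of the ratio of the variables alone.
- separation of variables — yes — fits the structure here.


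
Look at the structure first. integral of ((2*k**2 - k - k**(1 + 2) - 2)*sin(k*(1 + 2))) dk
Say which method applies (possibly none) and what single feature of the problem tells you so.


Verdict: integration by parts — a polynomial (2*k**2 - k - k**(1 + 2) - 2) against the kernel sin(k*(1 + 2)) is the signature bounded-ladder case for integration by parts.


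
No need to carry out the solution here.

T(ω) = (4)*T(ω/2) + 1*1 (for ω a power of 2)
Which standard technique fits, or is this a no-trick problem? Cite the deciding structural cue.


Technique: the master substitution — recursion at ω/2 is multiplicative in the index; logarithmic reindexing via ω = 2^m linearizes it.


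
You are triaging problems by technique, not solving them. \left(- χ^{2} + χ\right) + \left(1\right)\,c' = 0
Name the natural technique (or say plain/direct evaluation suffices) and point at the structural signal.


Verdict: no special technique — the slope is a pure function of χ; integrate both sides and be done.


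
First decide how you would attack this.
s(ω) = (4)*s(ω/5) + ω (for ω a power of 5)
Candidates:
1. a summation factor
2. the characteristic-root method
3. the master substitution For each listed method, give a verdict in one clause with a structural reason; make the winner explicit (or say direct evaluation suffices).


Technique: the master substitution — the index is divided (ω/5), not shifted — substitute ω = 5^m to straighten it into a shift recurrence.
- a summation factor: a divided-index call is outside the fixed-shift first-order family a summation factor normalizes.
- the characteristic-root method: a divided-index call is not the fixed-shift linear shape that characteristic roots solve.
- the master substitution: yes — fits the structure here.


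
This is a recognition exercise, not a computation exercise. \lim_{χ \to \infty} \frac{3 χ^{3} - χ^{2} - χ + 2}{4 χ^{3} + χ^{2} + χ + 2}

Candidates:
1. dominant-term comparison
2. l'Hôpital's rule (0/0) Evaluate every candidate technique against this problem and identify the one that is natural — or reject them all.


Verdict: dominant-term comparison — growth-rate triage: the leading powers of χ decide the limit, everything else is noise.
- dominant-term comparison: applicable, and directly so.
- l'Hôpital's rule (0/0): viewed as a single quotient this runs to ∞/∞, not the 0/0 clash this candidate addresses; an at-infinity variant of the rule would resolve it, but comparing leading growth reads the answer without differentiating.


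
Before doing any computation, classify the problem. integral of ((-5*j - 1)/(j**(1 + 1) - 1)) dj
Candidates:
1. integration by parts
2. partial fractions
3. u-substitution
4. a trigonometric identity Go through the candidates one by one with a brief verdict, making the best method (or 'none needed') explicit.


Technique: partial fractions — a proper rational integrand over the factorable (j**(1 + 1) - 1): partial fractions reduce it to elementary pieces.
- integration by parts: the integrand does not split as a nonconstant polynomial times an exp, sine, cosine of a linear argument, or logarithm — no polynomial-kernel parts product to differentiate one side of.
- partial fractions — applies; the problem has the shape this method handles.
- u-substitution — no subexpression of the integrand serves as a whole-integral substitution inner — individual terms may offer their own, but none carries its derivative as a factor of the full integrand; a working change of variable would have to be constructed from outside the expression.
- a trigonometric identity: there is no trigonometric structure at all — the integrand carries no sine or cosine to rewrite.


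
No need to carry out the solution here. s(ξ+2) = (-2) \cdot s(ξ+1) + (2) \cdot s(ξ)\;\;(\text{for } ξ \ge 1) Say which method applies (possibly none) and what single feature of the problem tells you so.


Verdict: the characteristic-root method — shift-invariance with fixed coefficients calls for exponential trials; the characteristic polynomial finds every r^ξ.


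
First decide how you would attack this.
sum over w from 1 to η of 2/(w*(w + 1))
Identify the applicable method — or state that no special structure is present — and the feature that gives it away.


Method: telescoping — split 2/(w*(w + 1)) by partial fractions and the pieces are one function at shifted arguments — interior terms cancel.


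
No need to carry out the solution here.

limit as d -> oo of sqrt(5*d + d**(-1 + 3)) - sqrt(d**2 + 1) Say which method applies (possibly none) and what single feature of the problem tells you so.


Best approach: conjugate multiplication — infinity minus infinity with a radical in play — multiply by the conjugate so the divergences of sqrt(5*d + d**(-1 + 3)) and sqrt(d**2 + 1) annihilate.


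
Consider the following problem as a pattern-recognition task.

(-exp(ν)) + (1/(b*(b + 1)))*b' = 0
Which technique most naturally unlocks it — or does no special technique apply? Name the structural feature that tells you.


Verdict: separation of variables — one side of the product carries the independent variable, the other the unknown — the textbook separation shape. A Bernoulli rewrite would carry it as the equation stands — separating the variables needs no rearrangement either.


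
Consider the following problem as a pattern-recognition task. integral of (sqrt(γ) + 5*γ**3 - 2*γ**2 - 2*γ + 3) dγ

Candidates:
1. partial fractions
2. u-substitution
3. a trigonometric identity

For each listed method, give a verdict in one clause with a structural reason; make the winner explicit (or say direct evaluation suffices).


Best approach: no special technique — a term-by-term power-rule job in γ; no substitution or rearrangement earns its keep here.
- partial fractions: the expression is not a ratio of polynomials that decomposes further.
- u-substitution: no subexpression of the integrand pairs with its own derivative as a factor — individual terms may offer their own substitutions, but any change of variable covering the whole integral would have to be constructed from outside the expression.
- a trigonometric identity: there is no trigonometric structure at all — the integrand carries no sine or cosine to rewrite.


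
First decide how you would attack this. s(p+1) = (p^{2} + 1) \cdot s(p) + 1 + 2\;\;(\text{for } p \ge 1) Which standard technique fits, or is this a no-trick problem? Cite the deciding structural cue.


Diagnosis: a summation factor — one-term recursion with variable weight p^{2} + 1 is solved by product normalization, not by root-finding.


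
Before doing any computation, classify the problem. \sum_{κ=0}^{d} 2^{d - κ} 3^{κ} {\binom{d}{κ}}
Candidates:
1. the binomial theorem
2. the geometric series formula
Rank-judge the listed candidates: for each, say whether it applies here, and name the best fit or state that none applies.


Technique: the binomial theorem — the summand is term κ of a binomial expansion in 3 and 2; the whole sum is a single power.
- the binomial theorem — yes, a natural case for it.
- the geometric series formula — consecutive terms are not related by a fixed multiplier.


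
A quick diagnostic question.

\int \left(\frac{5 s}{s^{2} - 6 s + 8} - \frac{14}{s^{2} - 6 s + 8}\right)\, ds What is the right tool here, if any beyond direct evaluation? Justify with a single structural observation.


Technique: partial fractions — the integrand is a proper rational function and its denominator s^{2} - 6 s + 8 factors into distinct pieces, so it splits into simple fractions.


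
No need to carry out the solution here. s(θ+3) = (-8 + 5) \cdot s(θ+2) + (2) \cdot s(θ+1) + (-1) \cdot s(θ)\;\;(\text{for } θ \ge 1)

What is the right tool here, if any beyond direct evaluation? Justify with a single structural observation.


Method: the characteristic-root method — linear, homogeneous, constant coefficients: solutions of the form r^θ exist — find the roots of the characteristic polynomial.


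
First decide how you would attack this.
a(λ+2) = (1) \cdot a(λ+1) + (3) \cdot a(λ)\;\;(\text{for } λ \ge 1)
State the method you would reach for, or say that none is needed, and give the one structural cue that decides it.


Diagnosis: the characteristic-root method — the recurrence treats every index alike (constant coefficients, no forcing) — precisely the regime where r^λ trials close it.


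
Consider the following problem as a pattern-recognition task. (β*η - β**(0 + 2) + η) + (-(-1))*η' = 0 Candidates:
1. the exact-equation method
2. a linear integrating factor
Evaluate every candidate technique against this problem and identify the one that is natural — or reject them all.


Verdict: a linear integrating factor — the unknown enters only to the first power against a nonzero forcing term — the integrating-factor template applies directly.
- the exact-equation method: the mixed partial derivatives differ, so the left side is not a total differential.
- a linear integrating factor: applies; the problem has the shape this method handles.


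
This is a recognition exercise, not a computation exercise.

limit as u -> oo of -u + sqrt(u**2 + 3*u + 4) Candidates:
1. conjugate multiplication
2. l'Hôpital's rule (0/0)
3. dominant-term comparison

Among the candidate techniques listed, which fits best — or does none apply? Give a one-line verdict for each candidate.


Technique: conjugate multiplication — an infinity-minus-infinity difference with a surviving radical — multiply by the conjugate to cancel the divergence.
- conjugate multiplication: yes — fits the structure here.
- l'Hôpital's rule (0/0): substitution produces ∞ − ∞ rather than a vanishing quotient; the rule needs a 0/0 ratio to act on.
- dominant-term comparison — this is not a rational comparison of growth rates at infinity.


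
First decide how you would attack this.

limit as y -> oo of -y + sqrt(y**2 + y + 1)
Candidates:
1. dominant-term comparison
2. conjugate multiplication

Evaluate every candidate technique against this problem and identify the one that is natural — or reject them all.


Best approach: conjugate multiplication — an infinity-minus-infinity difference with a surviving radical — multiply by the conjugate to cancel the divergence.
- dominant-term comparison — no dominant power emerges to decide the limit by degree comparison.
- conjugate multiplication: applicable, and directly so.


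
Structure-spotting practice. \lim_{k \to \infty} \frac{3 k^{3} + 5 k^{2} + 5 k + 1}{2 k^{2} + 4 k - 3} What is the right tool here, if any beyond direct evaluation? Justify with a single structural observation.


Best approach: dominant-term comparison — growth-rate triage: the leading powers of k decide the limit, everything else is noise. l'Hôpital's at-infinity variant applies to the expression viewed as a single quotient; the leading-term comparison is the direct route.


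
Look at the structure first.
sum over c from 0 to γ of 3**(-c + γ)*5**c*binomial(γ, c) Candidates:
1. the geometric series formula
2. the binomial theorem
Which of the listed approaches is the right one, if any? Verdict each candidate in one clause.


Diagnosis: the binomial theorem — the summand is term c of a binomial expansion in 5 and 3; the whole sum is a single power.
- the geometric series formula: there is no constant term-to-term ratio.
- the binomial theorem — applies; the problem has the shape this method handles.


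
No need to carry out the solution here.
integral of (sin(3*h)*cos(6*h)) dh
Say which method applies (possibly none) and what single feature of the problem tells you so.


Best approach: a trigonometric identity — two sinusoids at different rates multiply in sin(3*h)*cos(6*h); the product-to-sum identity uncouples them.


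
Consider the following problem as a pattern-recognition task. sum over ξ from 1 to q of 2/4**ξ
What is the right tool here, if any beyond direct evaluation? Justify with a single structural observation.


Verdict: the geometric series formula — consecutive terms stand in a fixed index-free ratio — the geometric sum formula closes it.


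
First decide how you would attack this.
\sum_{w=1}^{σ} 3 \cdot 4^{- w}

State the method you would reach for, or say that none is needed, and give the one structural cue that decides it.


Best approach: the geometric series formula — consecutive terms stand in a fixed index-free ratio — the geometric sum formula closes it.


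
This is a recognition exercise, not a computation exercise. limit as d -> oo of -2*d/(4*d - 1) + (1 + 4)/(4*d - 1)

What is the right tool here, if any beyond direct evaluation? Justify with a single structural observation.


Verdict: dominant-term comparison — divide through by the highest power of d; every lower-order term dies and the dominant terms decide the limit. Viewed as a single quotient this is an ∞/∞ form — an at-infinity application of l'Hôpital's rule would also resolve it; comparing leading growth reads the answer without differentiating.


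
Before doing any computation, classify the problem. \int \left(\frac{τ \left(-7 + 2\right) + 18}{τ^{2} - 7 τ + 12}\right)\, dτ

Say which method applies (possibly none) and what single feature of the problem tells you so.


Best approach: partial fractions — each factor of τ^{2} - 7 τ + 12 owns one elementary piece of the integrand — separate them and integrate piecewise.


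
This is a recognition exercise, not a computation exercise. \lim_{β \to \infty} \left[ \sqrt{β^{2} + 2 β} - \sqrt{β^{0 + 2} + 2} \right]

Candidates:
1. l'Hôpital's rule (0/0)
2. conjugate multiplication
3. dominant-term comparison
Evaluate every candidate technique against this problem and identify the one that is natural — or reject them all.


Best approach: conjugate multiplication — infinity minus infinity with a radical in play — multiply by the conjugate so the divergences of \sqrt{β^{2} + 2 β} and \sqrt{β^{0 + 2} + 2} annihilate.
- l'Hôpital's rule (0/0) — the expression is a difference driving to ∞ − ∞, not a 0/0 quotient — there is no ratio for the rule to differentiate.
- conjugate multiplication: yes, a natural case for it.
- dominant-term comparison — no ranking of term growth rates resolves the limit here.


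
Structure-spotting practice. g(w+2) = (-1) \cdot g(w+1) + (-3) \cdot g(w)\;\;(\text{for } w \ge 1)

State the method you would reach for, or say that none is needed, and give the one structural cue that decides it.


Technique: the characteristic-root method — no index-dependence in the weights and nothing inhomogeneous: classic characteristic-equation setup.


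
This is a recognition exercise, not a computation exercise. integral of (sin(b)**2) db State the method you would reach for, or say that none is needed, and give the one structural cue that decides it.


Best approach: a trigonometric identity — reduce sin(b)**2 with the power-reduction formula and the integral becomes first-degree trigonometry.


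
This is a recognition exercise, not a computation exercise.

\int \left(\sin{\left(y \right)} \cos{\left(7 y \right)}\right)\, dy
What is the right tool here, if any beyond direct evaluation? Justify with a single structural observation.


Method: a trigonometric identity — apply product-to-sum to \sin{\left(y \right)} \cos{\left(7 y \right)}: two clean single-angle terms replace one awkward product.


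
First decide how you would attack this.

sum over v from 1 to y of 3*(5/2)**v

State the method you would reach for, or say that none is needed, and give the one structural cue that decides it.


Diagnosis: the geometric series formula — each term is 5/2 times the previous one, so the geometric-series formula applies directly.


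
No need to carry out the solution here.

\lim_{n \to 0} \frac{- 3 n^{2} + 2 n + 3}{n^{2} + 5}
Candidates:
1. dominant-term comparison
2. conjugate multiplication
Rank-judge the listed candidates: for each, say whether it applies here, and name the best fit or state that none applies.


Verdict: no special technique — the expression is continuous at 0 — substitute and evaluate; no indeterminate form appears.
- dominant-term comparison: leading-power comparison does not apply to this form.
- conjugate multiplication: there are no radicals in tension whose conjugate would simplify matters.


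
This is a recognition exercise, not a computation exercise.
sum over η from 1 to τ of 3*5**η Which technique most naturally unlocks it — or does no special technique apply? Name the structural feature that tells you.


Verdict: the geometric series formula — the ratio of consecutive terms is the constant 5, independent of the index — a geometric sum.


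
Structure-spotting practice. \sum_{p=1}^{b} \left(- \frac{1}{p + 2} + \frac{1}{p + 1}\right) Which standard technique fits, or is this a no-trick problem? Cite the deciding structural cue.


Diagnosis: telescoping — a difference of consecutive values of one function (\frac{1}{p + 1} at one index and the next) — telescoping by construction.


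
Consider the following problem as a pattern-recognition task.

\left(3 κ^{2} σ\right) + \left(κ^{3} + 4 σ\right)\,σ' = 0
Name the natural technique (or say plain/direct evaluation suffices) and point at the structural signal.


Best approach: the exact-equation method — the mixed-partials test passes for 3 κ^{2} σ and κ^{3} + 4 σ, so a potential function exists as presented.


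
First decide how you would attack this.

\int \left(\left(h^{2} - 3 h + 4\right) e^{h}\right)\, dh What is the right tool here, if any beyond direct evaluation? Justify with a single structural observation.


Diagnosis: integration by parts — differentiate h^{2} - 3 h + 4, integrate e^{h}: each pass lowers the polynomial degree, so parts terminates.


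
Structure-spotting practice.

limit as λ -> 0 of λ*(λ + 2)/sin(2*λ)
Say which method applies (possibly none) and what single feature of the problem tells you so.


Method: l'Hôpital's rule (0/0) — numerator and denominator both vanish at 0 — a genuine 0/0 form, which is exactly when l'Hôpital applies. A local series expansion at the point resolves it as well; the rule is the packaged version of that step.


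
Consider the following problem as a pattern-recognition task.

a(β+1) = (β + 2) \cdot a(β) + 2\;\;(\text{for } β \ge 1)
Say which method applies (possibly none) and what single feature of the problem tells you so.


Method: a summation factor — an index-dependent multiplier β + 2 rules out characteristic roots; a summation factor converts it to a pure difference.


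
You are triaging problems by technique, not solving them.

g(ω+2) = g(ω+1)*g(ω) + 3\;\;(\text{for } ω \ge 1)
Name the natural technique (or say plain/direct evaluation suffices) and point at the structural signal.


Diagnosis: no special technique — no ansatz, no master substitution, no summation factor survives the nonlinearity here.


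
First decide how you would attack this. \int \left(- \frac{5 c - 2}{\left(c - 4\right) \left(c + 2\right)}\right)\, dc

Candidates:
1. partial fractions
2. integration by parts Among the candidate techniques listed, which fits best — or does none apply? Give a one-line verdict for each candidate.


Best approach: partial fractions — a proper rational integrand whose denominator splits into simpler factors — decompose into partial fractions first.
- partial fractions — a fit — the right tool for this form.
- integration by parts — there is no nonconstant-polynomial-times-kernel split with an exp, sine, cosine (degree-1 argument), or logarithm partner.


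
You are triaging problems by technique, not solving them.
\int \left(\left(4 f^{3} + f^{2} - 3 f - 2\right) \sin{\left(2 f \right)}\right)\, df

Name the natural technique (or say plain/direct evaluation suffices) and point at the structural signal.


Verdict: integration by parts — differentiate 4 f^{3} + f^{2} - 3 f - 2, integrate \sin{\left(2 f \right)}: each pass lowers the polynomial degree, so parts terminates.


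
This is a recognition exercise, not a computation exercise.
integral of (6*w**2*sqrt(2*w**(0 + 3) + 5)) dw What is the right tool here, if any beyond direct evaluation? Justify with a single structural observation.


Best approach: u-substitution — collected, the integrand has one factor that is, up to a constant, the derivative of an inner expression the rest depends on — substitute for that inner expression.


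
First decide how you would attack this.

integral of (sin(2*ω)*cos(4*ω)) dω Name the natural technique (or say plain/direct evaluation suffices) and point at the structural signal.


Technique: a trigonometric identity — two sinusoids at different rates multiply in sin(2*ω)*cos(4*ω); the product-to-sum identity uncouples them.


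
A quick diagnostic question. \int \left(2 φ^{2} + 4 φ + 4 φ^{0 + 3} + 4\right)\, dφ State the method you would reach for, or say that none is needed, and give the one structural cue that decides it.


Diagnosis: no special technique — every term is a constant multiple of a power of φ; term-wise power-rule integration needs no preliminary transformation.


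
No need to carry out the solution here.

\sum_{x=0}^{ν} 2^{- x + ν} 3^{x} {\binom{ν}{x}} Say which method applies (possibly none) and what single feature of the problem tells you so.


Best approach: the binomial theorem — {\binom{ν}{x}} weighting matched powers of 3 and 2 is the expanded form of (3 + 2)^ν — fold it back up.


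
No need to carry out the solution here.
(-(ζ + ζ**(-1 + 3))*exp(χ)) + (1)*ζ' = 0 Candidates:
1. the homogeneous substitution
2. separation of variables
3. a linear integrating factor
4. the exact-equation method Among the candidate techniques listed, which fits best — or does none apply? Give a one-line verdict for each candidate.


Technique: separation of variables — solved for the derivative, the right side splits multiplicatively into a function of each variable alone — divide and integrate each side. A Bernoulli substitution applies to this equation as given; separation takes the same equation in its displayed form.
- the homogeneous substitution — rescaling both variables together changes the slope, so no ratio substitution collapses it.
- separation of variables — applicable, and directly so.
- a linear integrating factor — a nonlinear term in the unknown puts this outside the integrating-factor template.
- the exact-equation method — the cross partial derivatives disagree, so no single potential exists.


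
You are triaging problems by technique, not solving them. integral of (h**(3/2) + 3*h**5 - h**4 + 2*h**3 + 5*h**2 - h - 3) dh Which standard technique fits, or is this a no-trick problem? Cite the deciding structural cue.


Diagnosis: no special technique — nothing composite, nothing rational, nothing trigonometric — each constant-multiple power of h integrates by the power rule alone.


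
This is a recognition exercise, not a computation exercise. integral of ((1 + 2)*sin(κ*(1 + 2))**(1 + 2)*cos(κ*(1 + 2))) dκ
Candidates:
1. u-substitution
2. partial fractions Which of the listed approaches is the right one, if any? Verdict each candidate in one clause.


Diagnosis: u-substitution — collected, the integrand has one factor that is, up to a constant, the derivative of an inner expression the rest depends on — substitute for that inner expression.
- u-substitution: applies; the problem has the shape this method handles.
- partial fractions — there is no rational-function structure to decompose.
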